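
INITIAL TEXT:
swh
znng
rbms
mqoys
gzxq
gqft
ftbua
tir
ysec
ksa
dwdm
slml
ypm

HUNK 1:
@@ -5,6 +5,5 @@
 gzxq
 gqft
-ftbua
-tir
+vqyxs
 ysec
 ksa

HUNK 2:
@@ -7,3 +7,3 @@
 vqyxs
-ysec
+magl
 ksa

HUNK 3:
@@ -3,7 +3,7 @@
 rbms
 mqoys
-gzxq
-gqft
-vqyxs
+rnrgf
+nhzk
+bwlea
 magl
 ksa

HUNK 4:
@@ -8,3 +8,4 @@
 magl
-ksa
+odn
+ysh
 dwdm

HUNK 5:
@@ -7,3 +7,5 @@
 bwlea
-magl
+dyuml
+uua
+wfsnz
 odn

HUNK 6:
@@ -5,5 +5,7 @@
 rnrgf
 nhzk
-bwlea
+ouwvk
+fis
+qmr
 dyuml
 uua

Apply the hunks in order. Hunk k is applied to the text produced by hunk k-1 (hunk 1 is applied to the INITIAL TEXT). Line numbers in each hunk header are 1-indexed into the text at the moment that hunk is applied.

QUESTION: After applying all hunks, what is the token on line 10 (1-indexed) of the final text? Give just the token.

Hunk 1: at line 5 remove [ftbua,tir] add [vqyxs] -> 12 lines: swh znng rbms mqoys gzxq gqft vqyxs ysec ksa dwdm slml ypm
Hunk 2: at line 7 remove [ysec] add [magl] -> 12 lines: swh znng rbms mqoys gzxq gqft vqyxs magl ksa dwdm slml ypm
Hunk 3: at line 3 remove [gzxq,gqft,vqyxs] add [rnrgf,nhzk,bwlea] -> 12 lines: swh znng rbms mqoys rnrgf nhzk bwlea magl ksa dwdm slml ypm
Hunk 4: at line 8 remove [ksa] add [odn,ysh] -> 13 lines: swh znng rbms mqoys rnrgf nhzk bwlea magl odn ysh dwdm slml ypm
Hunk 5: at line 7 remove [magl] add [dyuml,uua,wfsnz] -> 15 lines: swh znng rbms mqoys rnrgf nhzk bwlea dyuml uua wfsnz odn ysh dwdm slml ypm
Hunk 6: at line 5 remove [bwlea] add [ouwvk,fis,qmr] -> 17 lines: swh znng rbms mqoys rnrgf nhzk ouwvk fis qmr dyuml uua wfsnz odn ysh dwdm slml ypm
Final line 10: dyuml

Answer: dyuml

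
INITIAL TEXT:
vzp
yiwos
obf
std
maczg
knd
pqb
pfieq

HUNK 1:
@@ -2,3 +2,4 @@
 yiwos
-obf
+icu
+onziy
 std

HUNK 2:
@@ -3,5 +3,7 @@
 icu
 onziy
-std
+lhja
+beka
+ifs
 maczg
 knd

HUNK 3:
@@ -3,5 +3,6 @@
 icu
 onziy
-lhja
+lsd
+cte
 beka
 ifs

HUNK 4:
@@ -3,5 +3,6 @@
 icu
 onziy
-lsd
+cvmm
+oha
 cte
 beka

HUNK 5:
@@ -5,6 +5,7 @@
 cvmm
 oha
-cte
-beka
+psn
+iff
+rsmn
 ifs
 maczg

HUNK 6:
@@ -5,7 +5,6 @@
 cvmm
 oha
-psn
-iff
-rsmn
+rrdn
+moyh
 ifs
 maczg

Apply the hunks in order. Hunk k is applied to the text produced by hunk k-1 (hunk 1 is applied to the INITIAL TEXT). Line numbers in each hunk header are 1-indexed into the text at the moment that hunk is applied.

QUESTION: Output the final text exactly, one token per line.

Answer: vzp
yiwos
icu
onziy
cvmm
oha
rrdn
moyh
ifs
maczg
knd
pqb
pfieq

Derivation:
Hunk 1: at line 2 remove [obf] add [icu,onziy] -> 9 lines: vzp yiwos icu onziy std maczg knd pqb pfieq
Hunk 2: at line 3 remove [std] add [lhja,beka,ifs] -> 11 lines: vzp yiwos icu onziy lhja beka ifs maczg knd pqb pfieq
Hunk 3: at line 3 remove [lhja] add [lsd,cte] -> 12 lines: vzp yiwos icu onziy lsd cte beka ifs maczg knd pqb pfieq
Hunk 4: at line 3 remove [lsd] add [cvmm,oha] -> 13 lines: vzp yiwos icu onziy cvmm oha cte beka ifs maczg knd pqb pfieq
Hunk 5: at line 5 remove [cte,beka] add [psn,iff,rsmn] -> 14 lines: vzp yiwos icu onziy cvmm oha psn iff rsmn ifs maczg knd pqb pfieq
Hunk 6: at line 5 remove [psn,iff,rsmn] add [rrdn,moyh] -> 13 lines: vzp yiwos icu onziy cvmm oha rrdn moyh ifs maczg knd pqb pfieq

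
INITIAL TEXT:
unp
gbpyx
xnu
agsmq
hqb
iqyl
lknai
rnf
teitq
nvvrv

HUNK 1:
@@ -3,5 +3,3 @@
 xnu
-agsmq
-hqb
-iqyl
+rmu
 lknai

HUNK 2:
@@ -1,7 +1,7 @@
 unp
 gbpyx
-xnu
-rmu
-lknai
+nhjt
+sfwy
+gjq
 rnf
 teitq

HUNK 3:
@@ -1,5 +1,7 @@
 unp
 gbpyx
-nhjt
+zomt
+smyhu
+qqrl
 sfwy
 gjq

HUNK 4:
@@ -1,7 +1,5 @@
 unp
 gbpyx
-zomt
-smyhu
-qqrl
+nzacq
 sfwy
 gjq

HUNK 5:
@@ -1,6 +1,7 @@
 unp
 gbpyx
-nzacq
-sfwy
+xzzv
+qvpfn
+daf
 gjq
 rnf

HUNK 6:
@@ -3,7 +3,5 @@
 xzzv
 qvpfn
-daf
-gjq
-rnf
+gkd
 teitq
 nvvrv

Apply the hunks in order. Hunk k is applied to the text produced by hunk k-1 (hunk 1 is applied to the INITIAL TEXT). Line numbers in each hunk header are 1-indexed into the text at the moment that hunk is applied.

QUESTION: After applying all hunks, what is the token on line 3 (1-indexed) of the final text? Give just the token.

Answer: xzzv

Derivation:
Hunk 1: at line 3 remove [agsmq,hqb,iqyl] add [rmu] -> 8 lines: unp gbpyx xnu rmu lknai rnf teitq nvvrv
Hunk 2: at line 1 remove [xnu,rmu,lknai] add [nhjt,sfwy,gjq] -> 8 lines: unp gbpyx nhjt sfwy gjq rnf teitq nvvrv
Hunk 3: at line 1 remove [nhjt] add [zomt,smyhu,qqrl] -> 10 lines: unp gbpyx zomt smyhu qqrl sfwy gjq rnf teitq nvvrv
Hunk 4: at line 1 remove [zomt,smyhu,qqrl] add [nzacq] -> 8 lines: unp gbpyx nzacq sfwy gjq rnf teitq nvvrv
Hunk 5: at line 1 remove [nzacq,sfwy] add [xzzv,qvpfn,daf] -> 9 lines: unp gbpyx xzzv qvpfn daf gjq rnf teitq nvvrv
Hunk 6: at line 3 remove [daf,gjq,rnf] add [gkd] -> 7 lines: unp gbpyx xzzv qvpfn gkd teitq nvvrv
Final line 3: xzzv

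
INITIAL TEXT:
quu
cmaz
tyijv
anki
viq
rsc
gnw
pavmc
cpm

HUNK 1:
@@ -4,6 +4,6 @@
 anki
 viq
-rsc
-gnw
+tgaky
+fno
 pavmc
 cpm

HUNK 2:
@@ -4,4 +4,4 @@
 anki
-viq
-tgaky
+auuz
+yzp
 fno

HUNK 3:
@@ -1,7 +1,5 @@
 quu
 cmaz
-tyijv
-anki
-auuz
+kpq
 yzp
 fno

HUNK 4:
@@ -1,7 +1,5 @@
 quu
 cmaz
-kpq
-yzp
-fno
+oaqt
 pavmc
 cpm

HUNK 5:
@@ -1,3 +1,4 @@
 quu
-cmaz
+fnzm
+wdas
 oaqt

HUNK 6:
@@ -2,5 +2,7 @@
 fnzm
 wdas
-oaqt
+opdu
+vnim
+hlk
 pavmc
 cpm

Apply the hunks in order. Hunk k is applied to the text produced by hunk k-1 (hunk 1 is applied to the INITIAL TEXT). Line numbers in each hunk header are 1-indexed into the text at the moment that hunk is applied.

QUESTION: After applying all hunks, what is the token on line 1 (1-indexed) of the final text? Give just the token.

Answer: quu

Derivation:
Hunk 1: at line 4 remove [rsc,gnw] add [tgaky,fno] -> 9 lines: quu cmaz tyijv anki viq tgaky fno pavmc cpm
Hunk 2: at line 4 remove [viq,tgaky] add [auuz,yzp] -> 9 lines: quu cmaz tyijv anki auuz yzp fno pavmc cpm
Hunk 3: at line 1 remove [tyijv,anki,auuz] add [kpq] -> 7 lines: quu cmaz kpq yzp fno pavmc cpm
Hunk 4: at line 1 remove [kpq,yzp,fno] add [oaqt] -> 5 lines: quu cmaz oaqt pavmc cpm
Hunk 5: at line 1 remove [cmaz] add [fnzm,wdas] -> 6 lines: quu fnzm wdas oaqt pavmc cpm
Hunk 6: at line 2 remove [oaqt] add [opdu,vnim,hlk] -> 8 lines: quu fnzm wdas opdu vnim hlk pavmc cpm
Final line 1: quu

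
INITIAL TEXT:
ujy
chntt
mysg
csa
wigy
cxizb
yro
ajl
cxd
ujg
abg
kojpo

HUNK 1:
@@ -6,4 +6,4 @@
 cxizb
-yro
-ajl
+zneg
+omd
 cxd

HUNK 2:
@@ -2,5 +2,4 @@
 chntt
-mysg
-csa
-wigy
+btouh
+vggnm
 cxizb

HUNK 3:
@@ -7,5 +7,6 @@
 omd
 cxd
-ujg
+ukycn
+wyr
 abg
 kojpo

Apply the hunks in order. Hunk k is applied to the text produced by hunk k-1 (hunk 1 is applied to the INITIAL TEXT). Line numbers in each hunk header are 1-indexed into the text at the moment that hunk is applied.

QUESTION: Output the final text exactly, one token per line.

Answer: ujy
chntt
btouh
vggnm
cxizb
zneg
omd
cxd
ukycn
wyr
abg
kojpo

Derivation:
Hunk 1: at line 6 remove [yro,ajl] add [zneg,omd] -> 12 lines: ujy chntt mysg csa wigy cxizb zneg omd cxd ujg abg kojpo
Hunk 2: at line 2 remove [mysg,csa,wigy] add [btouh,vggnm] -> 11 lines: ujy chntt btouh vggnm cxizb zneg omd cxd ujg abg kojpo
Hunk 3: at line 7 remove [ujg] add [ukycn,wyr] -> 12 lines: ujy chntt btouh vggnm cxizb zneg omd cxd ukycn wyr abg kojpo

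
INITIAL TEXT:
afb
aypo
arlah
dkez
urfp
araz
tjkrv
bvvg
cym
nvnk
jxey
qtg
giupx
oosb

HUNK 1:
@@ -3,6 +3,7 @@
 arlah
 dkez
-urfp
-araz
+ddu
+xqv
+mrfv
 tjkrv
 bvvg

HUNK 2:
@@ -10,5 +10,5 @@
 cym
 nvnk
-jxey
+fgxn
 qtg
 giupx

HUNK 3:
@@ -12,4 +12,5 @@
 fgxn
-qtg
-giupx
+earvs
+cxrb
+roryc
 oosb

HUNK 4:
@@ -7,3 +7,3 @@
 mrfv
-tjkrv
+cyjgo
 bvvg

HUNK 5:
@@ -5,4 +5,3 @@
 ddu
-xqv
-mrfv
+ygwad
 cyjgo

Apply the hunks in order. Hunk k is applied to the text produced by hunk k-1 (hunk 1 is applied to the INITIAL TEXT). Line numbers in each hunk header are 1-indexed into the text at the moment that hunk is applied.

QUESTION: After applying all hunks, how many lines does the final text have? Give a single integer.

Hunk 1: at line 3 remove [urfp,araz] add [ddu,xqv,mrfv] -> 15 lines: afb aypo arlah dkez ddu xqv mrfv tjkrv bvvg cym nvnk jxey qtg giupx oosb
Hunk 2: at line 10 remove [jxey] add [fgxn] -> 15 lines: afb aypo arlah dkez ddu xqv mrfv tjkrv bvvg cym nvnk fgxn qtg giupx oosb
Hunk 3: at line 12 remove [qtg,giupx] add [earvs,cxrb,roryc] -> 16 lines: afb aypo arlah dkez ddu xqv mrfv tjkrv bvvg cym nvnk fgxn earvs cxrb roryc oosb
Hunk 4: at line 7 remove [tjkrv] add [cyjgo] -> 16 lines: afb aypo arlah dkez ddu xqv mrfv cyjgo bvvg cym nvnk fgxn earvs cxrb roryc oosb
Hunk 5: at line 5 remove [xqv,mrfv] add [ygwad] -> 15 lines: afb aypo arlah dkez ddu ygwad cyjgo bvvg cym nvnk fgxn earvs cxrb roryc oosb
Final line count: 15

Answer: 15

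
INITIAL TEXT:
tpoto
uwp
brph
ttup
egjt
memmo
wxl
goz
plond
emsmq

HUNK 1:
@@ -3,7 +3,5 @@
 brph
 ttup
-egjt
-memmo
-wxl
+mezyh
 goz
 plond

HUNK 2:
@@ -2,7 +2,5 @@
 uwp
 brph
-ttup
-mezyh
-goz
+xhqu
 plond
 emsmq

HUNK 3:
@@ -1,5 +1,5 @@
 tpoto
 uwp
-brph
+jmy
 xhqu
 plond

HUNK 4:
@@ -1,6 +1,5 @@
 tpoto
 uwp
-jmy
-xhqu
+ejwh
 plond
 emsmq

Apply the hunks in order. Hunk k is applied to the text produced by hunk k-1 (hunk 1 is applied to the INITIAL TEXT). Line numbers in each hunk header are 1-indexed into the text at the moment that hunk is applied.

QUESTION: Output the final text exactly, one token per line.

Hunk 1: at line 3 remove [egjt,memmo,wxl] add [mezyh] -> 8 lines: tpoto uwp brph ttup mezyh goz plond emsmq
Hunk 2: at line 2 remove [ttup,mezyh,goz] add [xhqu] -> 6 lines: tpoto uwp brph xhqu plond emsmq
Hunk 3: at line 1 remove [brph] add [jmy] -> 6 lines: tpoto uwp jmy xhqu plond emsmq
Hunk 4: at line 1 remove [jmy,xhqu] add [ejwh] -> 5 lines: tpoto uwp ejwh plond emsmq

Answer: tpoto
uwp
ejwh
plond
emsmq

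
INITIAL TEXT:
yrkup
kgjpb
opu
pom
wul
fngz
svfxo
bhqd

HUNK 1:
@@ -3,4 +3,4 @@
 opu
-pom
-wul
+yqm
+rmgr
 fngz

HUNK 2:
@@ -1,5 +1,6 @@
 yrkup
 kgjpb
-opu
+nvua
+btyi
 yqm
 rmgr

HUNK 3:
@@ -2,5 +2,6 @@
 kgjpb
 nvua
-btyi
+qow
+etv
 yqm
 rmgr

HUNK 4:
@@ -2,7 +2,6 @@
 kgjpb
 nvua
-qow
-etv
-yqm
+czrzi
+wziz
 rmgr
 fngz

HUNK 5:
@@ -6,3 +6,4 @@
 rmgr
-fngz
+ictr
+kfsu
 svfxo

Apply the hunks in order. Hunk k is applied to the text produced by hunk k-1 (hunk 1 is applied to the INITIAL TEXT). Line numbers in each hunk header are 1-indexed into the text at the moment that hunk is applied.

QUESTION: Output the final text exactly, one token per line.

Hunk 1: at line 3 remove [pom,wul] add [yqm,rmgr] -> 8 lines: yrkup kgjpb opu yqm rmgr fngz svfxo bhqd
Hunk 2: at line 1 remove [opu] add [nvua,btyi] -> 9 lines: yrkup kgjpb nvua btyi yqm rmgr fngz svfxo bhqd
Hunk 3: at line 2 remove [btyi] add [qow,etv] -> 10 lines: yrkup kgjpb nvua qow etv yqm rmgr fngz svfxo bhqd
Hunk 4: at line 2 remove [qow,etv,yqm] add [czrzi,wziz] -> 9 lines: yrkup kgjpb nvua czrzi wziz rmgr fngz svfxo bhqd
Hunk 5: at line 6 remove [fngz] add [ictr,kfsu] -> 10 lines: yrkup kgjpb nvua czrzi wziz rmgr ictr kfsu svfxo bhqd

Answer: yrkup
kgjpb
nvua
czrzi
wziz
rmgr
ictr
kfsu
svfxo
bhqd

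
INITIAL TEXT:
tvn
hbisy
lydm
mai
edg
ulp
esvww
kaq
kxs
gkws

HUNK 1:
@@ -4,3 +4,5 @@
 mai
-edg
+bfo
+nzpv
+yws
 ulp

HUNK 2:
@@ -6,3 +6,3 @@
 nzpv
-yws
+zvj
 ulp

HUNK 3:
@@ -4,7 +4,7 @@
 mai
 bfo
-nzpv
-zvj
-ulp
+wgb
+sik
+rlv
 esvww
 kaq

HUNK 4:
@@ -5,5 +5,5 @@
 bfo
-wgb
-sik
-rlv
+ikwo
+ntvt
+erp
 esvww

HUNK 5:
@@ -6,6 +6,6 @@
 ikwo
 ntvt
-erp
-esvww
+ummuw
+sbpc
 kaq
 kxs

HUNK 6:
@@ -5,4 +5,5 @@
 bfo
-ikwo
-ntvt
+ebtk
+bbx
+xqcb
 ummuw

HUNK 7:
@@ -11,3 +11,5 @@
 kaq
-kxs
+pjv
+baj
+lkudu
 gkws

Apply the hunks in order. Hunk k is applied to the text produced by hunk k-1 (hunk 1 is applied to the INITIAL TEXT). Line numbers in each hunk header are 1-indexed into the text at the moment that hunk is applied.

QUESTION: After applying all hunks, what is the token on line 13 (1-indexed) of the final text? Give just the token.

Answer: baj

Derivation:
Hunk 1: at line 4 remove [edg] add [bfo,nzpv,yws] -> 12 lines: tvn hbisy lydm mai bfo nzpv yws ulp esvww kaq kxs gkws
Hunk 2: at line 6 remove [yws] add [zvj] -> 12 lines: tvn hbisy lydm mai bfo nzpv zvj ulp esvww kaq kxs gkws
Hunk 3: at line 4 remove [nzpv,zvj,ulp] add [wgb,sik,rlv] -> 12 lines: tvn hbisy lydm mai bfo wgb sik rlv esvww kaq kxs gkws
Hunk 4: at line 5 remove [wgb,sik,rlv] add [ikwo,ntvt,erp] -> 12 lines: tvn hbisy lydm mai bfo ikwo ntvt erp esvww kaq kxs gkws
Hunk 5: at line 6 remove [erp,esvww] add [ummuw,sbpc] -> 12 lines: tvn hbisy lydm mai bfo ikwo ntvt ummuw sbpc kaq kxs gkws
Hunk 6: at line 5 remove [ikwo,ntvt] add [ebtk,bbx,xqcb] -> 13 lines: tvn hbisy lydm mai bfo ebtk bbx xqcb ummuw sbpc kaq kxs gkws
Hunk 7: at line 11 remove [kxs] add [pjv,baj,lkudu] -> 15 lines: tvn hbisy lydm mai bfo ebtk bbx xqcb ummuw sbpc kaq pjv baj lkudu gkws
Final line 13: baj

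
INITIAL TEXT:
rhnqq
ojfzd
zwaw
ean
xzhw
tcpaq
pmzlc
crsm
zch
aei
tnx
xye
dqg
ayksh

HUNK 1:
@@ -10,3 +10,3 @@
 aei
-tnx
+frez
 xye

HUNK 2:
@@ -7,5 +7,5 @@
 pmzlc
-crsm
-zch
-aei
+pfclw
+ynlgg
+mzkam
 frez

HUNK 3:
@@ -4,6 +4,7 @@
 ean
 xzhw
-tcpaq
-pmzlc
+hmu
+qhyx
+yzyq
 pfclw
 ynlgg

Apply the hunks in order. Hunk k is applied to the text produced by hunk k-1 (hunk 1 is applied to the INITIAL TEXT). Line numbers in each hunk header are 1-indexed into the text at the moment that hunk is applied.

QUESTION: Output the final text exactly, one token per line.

Answer: rhnqq
ojfzd
zwaw
ean
xzhw
hmu
qhyx
yzyq
pfclw
ynlgg
mzkam
frez
xye
dqg
ayksh

Derivation:
Hunk 1: at line 10 remove [tnx] add [frez] -> 14 lines: rhnqq ojfzd zwaw ean xzhw tcpaq pmzlc crsm zch aei frez xye dqg ayksh
Hunk 2: at line 7 remove [crsm,zch,aei] add [pfclw,ynlgg,mzkam] -> 14 lines: rhnqq ojfzd zwaw ean xzhw tcpaq pmzlc pfclw ynlgg mzkam frez xye dqg ayksh
Hunk 3: at line 4 remove [tcpaq,pmzlc] add [hmu,qhyx,yzyq] -> 15 lines: rhnqq ojfzd zwaw ean xzhw hmu qhyx yzyq pfclw ynlgg mzkam frez xye dqg ayksh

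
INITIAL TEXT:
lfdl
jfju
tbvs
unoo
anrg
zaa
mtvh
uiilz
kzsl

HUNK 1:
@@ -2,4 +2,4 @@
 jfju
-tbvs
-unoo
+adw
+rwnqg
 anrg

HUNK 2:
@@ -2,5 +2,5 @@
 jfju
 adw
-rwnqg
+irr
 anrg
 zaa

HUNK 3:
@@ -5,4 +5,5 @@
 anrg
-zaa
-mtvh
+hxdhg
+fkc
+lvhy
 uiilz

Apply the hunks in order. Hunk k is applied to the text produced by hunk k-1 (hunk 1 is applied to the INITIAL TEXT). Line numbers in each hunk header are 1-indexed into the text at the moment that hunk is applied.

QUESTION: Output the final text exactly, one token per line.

Answer: lfdl
jfju
adw
irr
anrg
hxdhg
fkc
lvhy
uiilz
kzsl

Derivation:
Hunk 1: at line 2 remove [tbvs,unoo] add [adw,rwnqg] -> 9 lines: lfdl jfju adw rwnqg anrg zaa mtvh uiilz kzsl
Hunk 2: at line 2 remove [rwnqg] add [irr] -> 9 lines: lfdl jfju adw irr anrg zaa mtvh uiilz kzsl
Hunk 3: at line 5 remove [zaa,mtvh] add [hxdhg,fkc,lvhy] -> 10 lines: lfdl jfju adw irr anrg hxdhg fkc lvhy uiilz kzsl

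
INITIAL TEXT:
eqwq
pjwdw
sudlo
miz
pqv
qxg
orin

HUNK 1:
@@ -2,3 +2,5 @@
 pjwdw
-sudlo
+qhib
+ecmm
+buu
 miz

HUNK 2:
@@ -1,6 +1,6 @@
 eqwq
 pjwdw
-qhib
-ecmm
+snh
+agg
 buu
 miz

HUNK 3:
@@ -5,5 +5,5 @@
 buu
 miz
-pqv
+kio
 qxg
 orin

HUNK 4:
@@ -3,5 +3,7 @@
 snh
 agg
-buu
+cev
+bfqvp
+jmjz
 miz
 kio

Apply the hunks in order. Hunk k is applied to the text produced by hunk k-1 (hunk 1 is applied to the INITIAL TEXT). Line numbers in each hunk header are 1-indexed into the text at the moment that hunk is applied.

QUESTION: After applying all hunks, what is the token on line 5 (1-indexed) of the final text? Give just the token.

Answer: cev

Derivation:
Hunk 1: at line 2 remove [sudlo] add [qhib,ecmm,buu] -> 9 lines: eqwq pjwdw qhib ecmm buu miz pqv qxg orin
Hunk 2: at line 1 remove [qhib,ecmm] add [snh,agg] -> 9 lines: eqwq pjwdw snh agg buu miz pqv qxg orin
Hunk 3: at line 5 remove [pqv] add [kio] -> 9 lines: eqwq pjwdw snh agg buu miz kio qxg orin
Hunk 4: at line 3 remove [buu] add [cev,bfqvp,jmjz] -> 11 lines: eqwq pjwdw snh agg cev bfqvp jmjz miz kio qxg orin
Final line 5: cev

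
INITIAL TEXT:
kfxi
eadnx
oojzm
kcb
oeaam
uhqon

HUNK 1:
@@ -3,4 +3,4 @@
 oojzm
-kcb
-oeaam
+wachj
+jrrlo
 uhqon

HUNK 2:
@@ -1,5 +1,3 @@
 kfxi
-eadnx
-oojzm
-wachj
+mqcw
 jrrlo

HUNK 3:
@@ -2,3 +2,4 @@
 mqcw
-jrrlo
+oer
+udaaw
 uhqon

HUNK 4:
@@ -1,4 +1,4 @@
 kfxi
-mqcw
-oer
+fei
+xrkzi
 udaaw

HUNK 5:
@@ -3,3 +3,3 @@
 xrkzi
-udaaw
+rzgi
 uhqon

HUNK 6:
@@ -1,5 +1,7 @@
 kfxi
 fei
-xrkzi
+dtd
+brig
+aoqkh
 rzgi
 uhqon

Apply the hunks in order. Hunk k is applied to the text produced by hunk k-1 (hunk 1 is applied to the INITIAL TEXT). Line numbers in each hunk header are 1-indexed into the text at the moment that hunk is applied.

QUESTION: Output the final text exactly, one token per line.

Answer: kfxi
fei
dtd
brig
aoqkh
rzgi
uhqon

Derivation:
Hunk 1: at line 3 remove [kcb,oeaam] add [wachj,jrrlo] -> 6 lines: kfxi eadnx oojzm wachj jrrlo uhqon
Hunk 2: at line 1 remove [eadnx,oojzm,wachj] add [mqcw] -> 4 lines: kfxi mqcw jrrlo uhqon
Hunk 3: at line 2 remove [jrrlo] add [oer,udaaw] -> 5 lines: kfxi mqcw oer udaaw uhqon
Hunk 4: at line 1 remove [mqcw,oer] add [fei,xrkzi] -> 5 lines: kfxi fei xrkzi udaaw uhqon
Hunk 5: at line 3 remove [udaaw] add [rzgi] -> 5 lines: kfxi fei xrkzi rzgi uhqon
Hunk 6: at line 1 remove [xrkzi] add [dtd,brig,aoqkh] -> 7 lines: kfxi fei dtd brig aoqkh rzgi uhqon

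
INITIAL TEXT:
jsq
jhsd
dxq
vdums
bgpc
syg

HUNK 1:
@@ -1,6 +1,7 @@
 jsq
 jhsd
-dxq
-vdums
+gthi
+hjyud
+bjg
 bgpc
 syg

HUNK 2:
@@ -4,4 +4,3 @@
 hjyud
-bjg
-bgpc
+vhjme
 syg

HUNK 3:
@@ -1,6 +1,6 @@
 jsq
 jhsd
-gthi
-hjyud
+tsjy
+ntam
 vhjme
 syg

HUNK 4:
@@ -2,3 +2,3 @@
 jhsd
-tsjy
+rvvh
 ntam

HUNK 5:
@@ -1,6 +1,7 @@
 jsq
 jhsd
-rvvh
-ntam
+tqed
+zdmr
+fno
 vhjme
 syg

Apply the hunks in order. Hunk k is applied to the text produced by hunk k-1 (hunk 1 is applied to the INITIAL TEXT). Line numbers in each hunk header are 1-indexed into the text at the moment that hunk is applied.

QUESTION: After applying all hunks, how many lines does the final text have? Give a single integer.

Answer: 7

Derivation:
Hunk 1: at line 1 remove [dxq,vdums] add [gthi,hjyud,bjg] -> 7 lines: jsq jhsd gthi hjyud bjg bgpc syg
Hunk 2: at line 4 remove [bjg,bgpc] add [vhjme] -> 6 lines: jsq jhsd gthi hjyud vhjme syg
Hunk 3: at line 1 remove [gthi,hjyud] add [tsjy,ntam] -> 6 lines: jsq jhsd tsjy ntam vhjme syg
Hunk 4: at line 2 remove [tsjy] add [rvvh] -> 6 lines: jsq jhsd rvvh ntam vhjme syg
Hunk 5: at line 1 remove [rvvh,ntam] add [tqed,zdmr,fno] -> 7 lines: jsq jhsd tqed zdmr fno vhjme syg
Final line count: 7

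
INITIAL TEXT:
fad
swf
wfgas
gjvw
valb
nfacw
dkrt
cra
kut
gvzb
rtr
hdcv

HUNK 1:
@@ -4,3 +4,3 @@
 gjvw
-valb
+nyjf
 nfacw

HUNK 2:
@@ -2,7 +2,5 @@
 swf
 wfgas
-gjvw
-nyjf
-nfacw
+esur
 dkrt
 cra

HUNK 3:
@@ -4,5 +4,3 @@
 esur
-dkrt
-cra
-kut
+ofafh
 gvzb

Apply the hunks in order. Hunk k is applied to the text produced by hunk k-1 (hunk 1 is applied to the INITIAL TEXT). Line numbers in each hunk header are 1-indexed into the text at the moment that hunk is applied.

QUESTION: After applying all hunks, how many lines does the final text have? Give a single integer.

Hunk 1: at line 4 remove [valb] add [nyjf] -> 12 lines: fad swf wfgas gjvw nyjf nfacw dkrt cra kut gvzb rtr hdcv
Hunk 2: at line 2 remove [gjvw,nyjf,nfacw] add [esur] -> 10 lines: fad swf wfgas esur dkrt cra kut gvzb rtr hdcv
Hunk 3: at line 4 remove [dkrt,cra,kut] add [ofafh] -> 8 lines: fad swf wfgas esur ofafh gvzb rtr hdcv
Final line count: 8

Answer: 8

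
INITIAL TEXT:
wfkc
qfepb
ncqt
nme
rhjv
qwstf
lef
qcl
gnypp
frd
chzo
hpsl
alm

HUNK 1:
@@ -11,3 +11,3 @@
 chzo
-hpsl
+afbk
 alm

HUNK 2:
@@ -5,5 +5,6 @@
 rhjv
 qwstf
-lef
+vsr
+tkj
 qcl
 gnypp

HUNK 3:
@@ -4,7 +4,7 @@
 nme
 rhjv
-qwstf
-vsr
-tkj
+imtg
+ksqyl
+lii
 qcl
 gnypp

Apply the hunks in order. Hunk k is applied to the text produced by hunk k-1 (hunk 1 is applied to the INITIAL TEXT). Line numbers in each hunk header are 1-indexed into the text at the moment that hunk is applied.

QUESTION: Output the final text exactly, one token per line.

Hunk 1: at line 11 remove [hpsl] add [afbk] -> 13 lines: wfkc qfepb ncqt nme rhjv qwstf lef qcl gnypp frd chzo afbk alm
Hunk 2: at line 5 remove [lef] add [vsr,tkj] -> 14 lines: wfkc qfepb ncqt nme rhjv qwstf vsr tkj qcl gnypp frd chzo afbk alm
Hunk 3: at line 4 remove [qwstf,vsr,tkj] add [imtg,ksqyl,lii] -> 14 lines: wfkc qfepb ncqt nme rhjv imtg ksqyl lii qcl gnypp frd chzo afbk alm

Answer: wfkc
qfepb
ncqt
nme
rhjv
imtg
ksqyl
lii
qcl
gnypp
frd
chzo
afbk
alm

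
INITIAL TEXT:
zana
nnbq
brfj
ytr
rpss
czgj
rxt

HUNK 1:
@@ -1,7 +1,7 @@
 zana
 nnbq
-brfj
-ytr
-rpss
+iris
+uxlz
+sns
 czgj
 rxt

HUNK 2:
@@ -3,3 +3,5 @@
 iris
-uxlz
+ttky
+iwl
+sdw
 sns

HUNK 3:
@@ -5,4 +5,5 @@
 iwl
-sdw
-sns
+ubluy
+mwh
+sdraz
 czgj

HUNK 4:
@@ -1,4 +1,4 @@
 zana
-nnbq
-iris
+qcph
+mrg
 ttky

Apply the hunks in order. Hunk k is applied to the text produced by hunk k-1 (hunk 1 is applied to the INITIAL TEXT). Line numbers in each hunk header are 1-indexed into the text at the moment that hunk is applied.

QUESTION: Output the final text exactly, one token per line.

Hunk 1: at line 1 remove [brfj,ytr,rpss] add [iris,uxlz,sns] -> 7 lines: zana nnbq iris uxlz sns czgj rxt
Hunk 2: at line 3 remove [uxlz] add [ttky,iwl,sdw] -> 9 lines: zana nnbq iris ttky iwl sdw sns czgj rxt
Hunk 3: at line 5 remove [sdw,sns] add [ubluy,mwh,sdraz] -> 10 lines: zana nnbq iris ttky iwl ubluy mwh sdraz czgj rxt
Hunk 4: at line 1 remove [nnbq,iris] add [qcph,mrg] -> 10 lines: zana qcph mrg ttky iwl ubluy mwh sdraz czgj rxt

Answer: zana
qcph
mrg
ttky
iwl
ubluy
mwh
sdraz
czgj
rxt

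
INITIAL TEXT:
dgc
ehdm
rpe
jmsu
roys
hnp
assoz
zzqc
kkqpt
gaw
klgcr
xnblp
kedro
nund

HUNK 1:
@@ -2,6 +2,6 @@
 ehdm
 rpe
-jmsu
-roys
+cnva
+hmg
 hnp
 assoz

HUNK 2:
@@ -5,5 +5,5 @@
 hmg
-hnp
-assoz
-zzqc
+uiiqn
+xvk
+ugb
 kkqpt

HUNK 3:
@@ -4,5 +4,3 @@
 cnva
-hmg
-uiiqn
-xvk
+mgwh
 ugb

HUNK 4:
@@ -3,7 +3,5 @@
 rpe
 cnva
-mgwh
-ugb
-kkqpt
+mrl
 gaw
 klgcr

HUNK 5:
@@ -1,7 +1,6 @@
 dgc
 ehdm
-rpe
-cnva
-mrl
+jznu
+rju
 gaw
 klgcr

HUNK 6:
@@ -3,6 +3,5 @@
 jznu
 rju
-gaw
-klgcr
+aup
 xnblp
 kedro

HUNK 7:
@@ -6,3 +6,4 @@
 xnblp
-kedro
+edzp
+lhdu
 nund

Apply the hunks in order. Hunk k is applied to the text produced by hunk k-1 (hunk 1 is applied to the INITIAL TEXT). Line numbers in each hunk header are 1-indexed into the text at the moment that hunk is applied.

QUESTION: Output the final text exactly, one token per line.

Answer: dgc
ehdm
jznu
rju
aup
xnblp
edzp
lhdu
nund

Derivation:
Hunk 1: at line 2 remove [jmsu,roys] add [cnva,hmg] -> 14 lines: dgc ehdm rpe cnva hmg hnp assoz zzqc kkqpt gaw klgcr xnblp kedro nund
Hunk 2: at line 5 remove [hnp,assoz,zzqc] add [uiiqn,xvk,ugb] -> 14 lines: dgc ehdm rpe cnva hmg uiiqn xvk ugb kkqpt gaw klgcr xnblp kedro nund
Hunk 3: at line 4 remove [hmg,uiiqn,xvk] add [mgwh] -> 12 lines: dgc ehdm rpe cnva mgwh ugb kkqpt gaw klgcr xnblp kedro nund
Hunk 4: at line 3 remove [mgwh,ugb,kkqpt] add [mrl] -> 10 lines: dgc ehdm rpe cnva mrl gaw klgcr xnblp kedro nund
Hunk 5: at line 1 remove [rpe,cnva,mrl] add [jznu,rju] -> 9 lines: dgc ehdm jznu rju gaw klgcr xnblp kedro nund
Hunk 6: at line 3 remove [gaw,klgcr] add [aup] -> 8 lines: dgc ehdm jznu rju aup xnblp kedro nund
Hunk 7: at line 6 remove [kedro] add [edzp,lhdu] -> 9 lines: dgc ehdm jznu rju aup xnblp edzp lhdu nund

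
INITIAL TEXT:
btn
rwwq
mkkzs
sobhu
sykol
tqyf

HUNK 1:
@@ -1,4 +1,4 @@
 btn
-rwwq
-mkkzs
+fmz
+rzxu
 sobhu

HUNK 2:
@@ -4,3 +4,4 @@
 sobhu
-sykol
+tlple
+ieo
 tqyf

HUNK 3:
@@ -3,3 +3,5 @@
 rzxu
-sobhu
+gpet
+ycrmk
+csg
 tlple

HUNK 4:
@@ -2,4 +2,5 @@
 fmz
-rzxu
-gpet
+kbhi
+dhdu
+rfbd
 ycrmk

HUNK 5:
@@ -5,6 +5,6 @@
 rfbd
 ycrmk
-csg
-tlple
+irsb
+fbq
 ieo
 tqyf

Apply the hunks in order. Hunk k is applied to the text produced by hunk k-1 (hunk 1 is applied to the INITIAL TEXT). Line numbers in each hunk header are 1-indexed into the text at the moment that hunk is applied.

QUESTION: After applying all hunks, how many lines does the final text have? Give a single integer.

Answer: 10

Derivation:
Hunk 1: at line 1 remove [rwwq,mkkzs] add [fmz,rzxu] -> 6 lines: btn fmz rzxu sobhu sykol tqyf
Hunk 2: at line 4 remove [sykol] add [tlple,ieo] -> 7 lines: btn fmz rzxu sobhu tlple ieo tqyf
Hunk 3: at line 3 remove [sobhu] add [gpet,ycrmk,csg] -> 9 lines: btn fmz rzxu gpet ycrmk csg tlple ieo tqyf
Hunk 4: at line 2 remove [rzxu,gpet] add [kbhi,dhdu,rfbd] -> 10 lines: btn fmz kbhi dhdu rfbd ycrmk csg tlple ieo tqyf
Hunk 5: at line 5 remove [csg,tlple] add [irsb,fbq] -> 10 lines: btn fmz kbhi dhdu rfbd ycrmk irsb fbq ieo tqyf
Final line count: 10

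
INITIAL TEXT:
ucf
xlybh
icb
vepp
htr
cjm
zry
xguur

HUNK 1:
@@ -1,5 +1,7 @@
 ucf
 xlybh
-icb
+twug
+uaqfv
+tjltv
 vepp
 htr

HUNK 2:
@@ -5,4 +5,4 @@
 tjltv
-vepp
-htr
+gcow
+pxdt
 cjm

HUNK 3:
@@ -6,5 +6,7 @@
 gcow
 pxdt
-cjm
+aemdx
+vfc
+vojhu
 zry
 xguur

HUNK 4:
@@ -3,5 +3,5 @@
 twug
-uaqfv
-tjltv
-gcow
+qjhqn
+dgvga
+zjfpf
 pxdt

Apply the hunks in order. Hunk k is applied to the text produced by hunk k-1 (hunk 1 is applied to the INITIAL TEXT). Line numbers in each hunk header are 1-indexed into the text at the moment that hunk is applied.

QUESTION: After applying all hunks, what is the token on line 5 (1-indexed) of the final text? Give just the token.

Hunk 1: at line 1 remove [icb] add [twug,uaqfv,tjltv] -> 10 lines: ucf xlybh twug uaqfv tjltv vepp htr cjm zry xguur
Hunk 2: at line 5 remove [vepp,htr] add [gcow,pxdt] -> 10 lines: ucf xlybh twug uaqfv tjltv gcow pxdt cjm zry xguur
Hunk 3: at line 6 remove [cjm] add [aemdx,vfc,vojhu] -> 12 lines: ucf xlybh twug uaqfv tjltv gcow pxdt aemdx vfc vojhu zry xguur
Hunk 4: at line 3 remove [uaqfv,tjltv,gcow] add [qjhqn,dgvga,zjfpf] -> 12 lines: ucf xlybh twug qjhqn dgvga zjfpf pxdt aemdx vfc vojhu zry xguur
Final line 5: dgvga

Answer: dgvga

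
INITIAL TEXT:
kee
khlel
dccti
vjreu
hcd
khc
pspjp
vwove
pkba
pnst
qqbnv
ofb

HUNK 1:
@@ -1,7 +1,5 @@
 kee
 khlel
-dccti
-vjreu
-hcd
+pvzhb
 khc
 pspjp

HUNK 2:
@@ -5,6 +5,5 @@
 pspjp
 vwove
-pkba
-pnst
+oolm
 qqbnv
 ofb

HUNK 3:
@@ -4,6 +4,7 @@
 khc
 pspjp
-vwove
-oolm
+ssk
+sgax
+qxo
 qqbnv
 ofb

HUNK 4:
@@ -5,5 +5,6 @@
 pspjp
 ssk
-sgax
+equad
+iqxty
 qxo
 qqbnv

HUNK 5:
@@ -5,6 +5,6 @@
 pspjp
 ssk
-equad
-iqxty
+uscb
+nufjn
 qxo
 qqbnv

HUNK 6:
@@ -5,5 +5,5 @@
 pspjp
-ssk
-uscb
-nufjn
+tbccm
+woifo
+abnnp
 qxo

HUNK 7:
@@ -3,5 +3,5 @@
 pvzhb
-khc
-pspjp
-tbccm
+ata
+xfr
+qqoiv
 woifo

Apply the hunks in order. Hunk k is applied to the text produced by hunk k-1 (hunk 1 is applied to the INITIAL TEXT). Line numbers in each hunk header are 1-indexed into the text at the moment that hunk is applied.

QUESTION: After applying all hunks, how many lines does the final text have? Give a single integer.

Hunk 1: at line 1 remove [dccti,vjreu,hcd] add [pvzhb] -> 10 lines: kee khlel pvzhb khc pspjp vwove pkba pnst qqbnv ofb
Hunk 2: at line 5 remove [pkba,pnst] add [oolm] -> 9 lines: kee khlel pvzhb khc pspjp vwove oolm qqbnv ofb
Hunk 3: at line 4 remove [vwove,oolm] add [ssk,sgax,qxo] -> 10 lines: kee khlel pvzhb khc pspjp ssk sgax qxo qqbnv ofb
Hunk 4: at line 5 remove [sgax] add [equad,iqxty] -> 11 lines: kee khlel pvzhb khc pspjp ssk equad iqxty qxo qqbnv ofb
Hunk 5: at line 5 remove [equad,iqxty] add [uscb,nufjn] -> 11 lines: kee khlel pvzhb khc pspjp ssk uscb nufjn qxo qqbnv ofb
Hunk 6: at line 5 remove [ssk,uscb,nufjn] add [tbccm,woifo,abnnp] -> 11 lines: kee khlel pvzhb khc pspjp tbccm woifo abnnp qxo qqbnv ofb
Hunk 7: at line 3 remove [khc,pspjp,tbccm] add [ata,xfr,qqoiv] -> 11 lines: kee khlel pvzhb ata xfr qqoiv woifo abnnp qxo qqbnv ofb
Final line count: 11

Answer: 11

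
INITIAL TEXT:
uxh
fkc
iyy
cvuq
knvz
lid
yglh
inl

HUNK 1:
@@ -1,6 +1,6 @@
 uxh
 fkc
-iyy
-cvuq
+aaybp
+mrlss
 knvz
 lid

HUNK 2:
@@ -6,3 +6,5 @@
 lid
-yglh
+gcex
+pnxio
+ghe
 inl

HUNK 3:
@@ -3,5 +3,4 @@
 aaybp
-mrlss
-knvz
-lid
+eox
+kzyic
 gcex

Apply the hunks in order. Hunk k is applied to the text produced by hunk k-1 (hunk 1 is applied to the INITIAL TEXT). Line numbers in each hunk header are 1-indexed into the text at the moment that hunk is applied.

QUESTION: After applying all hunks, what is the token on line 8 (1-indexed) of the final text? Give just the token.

Hunk 1: at line 1 remove [iyy,cvuq] add [aaybp,mrlss] -> 8 lines: uxh fkc aaybp mrlss knvz lid yglh inl
Hunk 2: at line 6 remove [yglh] add [gcex,pnxio,ghe] -> 10 lines: uxh fkc aaybp mrlss knvz lid gcex pnxio ghe inl
Hunk 3: at line 3 remove [mrlss,knvz,lid] add [eox,kzyic] -> 9 lines: uxh fkc aaybp eox kzyic gcex pnxio ghe inl
Final line 8: ghe

Answer: ghe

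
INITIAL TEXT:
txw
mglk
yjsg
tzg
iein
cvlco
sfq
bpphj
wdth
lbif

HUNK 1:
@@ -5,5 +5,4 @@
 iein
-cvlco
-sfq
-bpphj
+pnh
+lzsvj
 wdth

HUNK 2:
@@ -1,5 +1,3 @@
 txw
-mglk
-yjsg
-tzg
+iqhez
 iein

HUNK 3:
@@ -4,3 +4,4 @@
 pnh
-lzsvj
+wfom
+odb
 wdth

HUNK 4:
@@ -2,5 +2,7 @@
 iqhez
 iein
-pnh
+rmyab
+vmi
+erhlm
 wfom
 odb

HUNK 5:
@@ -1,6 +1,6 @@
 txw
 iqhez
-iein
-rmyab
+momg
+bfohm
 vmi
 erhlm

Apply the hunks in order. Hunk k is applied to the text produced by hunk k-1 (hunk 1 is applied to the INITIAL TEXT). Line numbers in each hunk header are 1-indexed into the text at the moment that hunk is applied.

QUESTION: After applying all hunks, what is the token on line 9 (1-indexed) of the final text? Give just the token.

Answer: wdth

Derivation:
Hunk 1: at line 5 remove [cvlco,sfq,bpphj] add [pnh,lzsvj] -> 9 lines: txw mglk yjsg tzg iein pnh lzsvj wdth lbif
Hunk 2: at line 1 remove [mglk,yjsg,tzg] add [iqhez] -> 7 lines: txw iqhez iein pnh lzsvj wdth lbif
Hunk 3: at line 4 remove [lzsvj] add [wfom,odb] -> 8 lines: txw iqhez iein pnh wfom odb wdth lbif
Hunk 4: at line 2 remove [pnh] add [rmyab,vmi,erhlm] -> 10 lines: txw iqhez iein rmyab vmi erhlm wfom odb wdth lbif
Hunk 5: at line 1 remove [iein,rmyab] add [momg,bfohm] -> 10 lines: txw iqhez momg bfohm vmi erhlm wfom odb wdth lbif
Final line 9: wdth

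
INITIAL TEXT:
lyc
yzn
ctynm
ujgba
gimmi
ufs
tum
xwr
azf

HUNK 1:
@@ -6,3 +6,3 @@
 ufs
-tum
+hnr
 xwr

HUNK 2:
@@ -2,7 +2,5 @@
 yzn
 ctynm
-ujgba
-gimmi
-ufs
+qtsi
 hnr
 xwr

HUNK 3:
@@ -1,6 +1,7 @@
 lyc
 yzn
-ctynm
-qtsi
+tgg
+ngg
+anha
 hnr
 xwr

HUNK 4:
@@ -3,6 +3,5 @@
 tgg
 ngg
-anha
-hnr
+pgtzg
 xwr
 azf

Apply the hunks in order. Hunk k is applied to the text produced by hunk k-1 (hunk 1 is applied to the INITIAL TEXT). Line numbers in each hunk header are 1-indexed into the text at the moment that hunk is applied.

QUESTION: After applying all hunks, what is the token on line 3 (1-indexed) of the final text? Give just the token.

Hunk 1: at line 6 remove [tum] add [hnr] -> 9 lines: lyc yzn ctynm ujgba gimmi ufs hnr xwr azf
Hunk 2: at line 2 remove [ujgba,gimmi,ufs] add [qtsi] -> 7 lines: lyc yzn ctynm qtsi hnr xwr azf
Hunk 3: at line 1 remove [ctynm,qtsi] add [tgg,ngg,anha] -> 8 lines: lyc yzn tgg ngg anha hnr xwr azf
Hunk 4: at line 3 remove [anha,hnr] add [pgtzg] -> 7 lines: lyc yzn tgg ngg pgtzg xwr azf
Final line 3: tgg

Answer: tgg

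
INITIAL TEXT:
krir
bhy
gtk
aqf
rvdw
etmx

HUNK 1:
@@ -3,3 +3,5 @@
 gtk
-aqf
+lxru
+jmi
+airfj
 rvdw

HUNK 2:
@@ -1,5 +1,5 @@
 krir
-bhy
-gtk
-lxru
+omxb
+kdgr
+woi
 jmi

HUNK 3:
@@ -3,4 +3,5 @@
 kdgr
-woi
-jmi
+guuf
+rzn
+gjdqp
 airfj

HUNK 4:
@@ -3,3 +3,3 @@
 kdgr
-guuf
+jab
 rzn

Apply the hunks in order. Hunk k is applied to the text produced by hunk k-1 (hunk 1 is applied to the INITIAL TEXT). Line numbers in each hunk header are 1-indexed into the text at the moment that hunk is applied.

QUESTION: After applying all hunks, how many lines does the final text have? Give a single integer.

Hunk 1: at line 3 remove [aqf] add [lxru,jmi,airfj] -> 8 lines: krir bhy gtk lxru jmi airfj rvdw etmx
Hunk 2: at line 1 remove [bhy,gtk,lxru] add [omxb,kdgr,woi] -> 8 lines: krir omxb kdgr woi jmi airfj rvdw etmx
Hunk 3: at line 3 remove [woi,jmi] add [guuf,rzn,gjdqp] -> 9 lines: krir omxb kdgr guuf rzn gjdqp airfj rvdw etmx
Hunk 4: at line 3 remove [guuf] add [jab] -> 9 lines: krir omxb kdgr jab rzn gjdqp airfj rvdw etmx
Final line count: 9

Answer: 9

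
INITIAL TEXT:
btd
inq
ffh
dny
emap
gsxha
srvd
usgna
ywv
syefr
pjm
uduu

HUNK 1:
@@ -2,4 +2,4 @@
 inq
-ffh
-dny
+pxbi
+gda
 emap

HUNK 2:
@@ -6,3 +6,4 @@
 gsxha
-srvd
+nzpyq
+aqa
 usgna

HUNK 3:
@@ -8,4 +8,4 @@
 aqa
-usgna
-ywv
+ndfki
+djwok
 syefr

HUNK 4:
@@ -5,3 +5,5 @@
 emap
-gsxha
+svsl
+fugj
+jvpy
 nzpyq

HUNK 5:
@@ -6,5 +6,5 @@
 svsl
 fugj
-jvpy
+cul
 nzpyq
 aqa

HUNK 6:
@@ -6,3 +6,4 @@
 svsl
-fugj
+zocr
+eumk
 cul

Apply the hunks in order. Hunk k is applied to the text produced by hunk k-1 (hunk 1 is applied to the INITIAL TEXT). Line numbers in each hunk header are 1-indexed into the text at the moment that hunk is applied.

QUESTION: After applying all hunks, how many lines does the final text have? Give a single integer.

Answer: 16

Derivation:
Hunk 1: at line 2 remove [ffh,dny] add [pxbi,gda] -> 12 lines: btd inq pxbi gda emap gsxha srvd usgna ywv syefr pjm uduu
Hunk 2: at line 6 remove [srvd] add [nzpyq,aqa] -> 13 lines: btd inq pxbi gda emap gsxha nzpyq aqa usgna ywv syefr pjm uduu
Hunk 3: at line 8 remove [usgna,ywv] add [ndfki,djwok] -> 13 lines: btd inq pxbi gda emap gsxha nzpyq aqa ndfki djwok syefr pjm uduu
Hunk 4: at line 5 remove [gsxha] add [svsl,fugj,jvpy] -> 15 lines: btd inq pxbi gda emap svsl fugj jvpy nzpyq aqa ndfki djwok syefr pjm uduu
Hunk 5: at line 6 remove [jvpy] add [cul] -> 15 lines: btd inq pxbi gda emap svsl fugj cul nzpyq aqa ndfki djwok syefr pjm uduu
Hunk 6: at line 6 remove [fugj] add [zocr,eumk] -> 16 lines: btd inq pxbi gda emap svsl zocr eumk cul nzpyq aqa ndfki djwok syefr pjm uduu
Final line count: 16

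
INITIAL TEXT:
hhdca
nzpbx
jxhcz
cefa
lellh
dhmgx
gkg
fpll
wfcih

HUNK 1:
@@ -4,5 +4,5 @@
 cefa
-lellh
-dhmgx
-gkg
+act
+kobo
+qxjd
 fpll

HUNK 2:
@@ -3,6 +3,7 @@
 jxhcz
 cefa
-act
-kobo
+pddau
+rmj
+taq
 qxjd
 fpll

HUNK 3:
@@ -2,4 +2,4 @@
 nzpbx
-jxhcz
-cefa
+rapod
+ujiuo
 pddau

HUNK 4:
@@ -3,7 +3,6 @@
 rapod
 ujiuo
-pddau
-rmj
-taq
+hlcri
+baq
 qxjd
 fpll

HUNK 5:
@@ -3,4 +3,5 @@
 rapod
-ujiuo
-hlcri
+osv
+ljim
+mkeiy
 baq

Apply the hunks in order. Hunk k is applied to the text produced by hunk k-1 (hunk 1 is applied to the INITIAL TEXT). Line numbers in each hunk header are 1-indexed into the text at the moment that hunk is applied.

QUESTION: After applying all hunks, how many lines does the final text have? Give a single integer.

Answer: 10

Derivation:
Hunk 1: at line 4 remove [lellh,dhmgx,gkg] add [act,kobo,qxjd] -> 9 lines: hhdca nzpbx jxhcz cefa act kobo qxjd fpll wfcih
Hunk 2: at line 3 remove [act,kobo] add [pddau,rmj,taq] -> 10 lines: hhdca nzpbx jxhcz cefa pddau rmj taq qxjd fpll wfcih
Hunk 3: at line 2 remove [jxhcz,cefa] add [rapod,ujiuo] -> 10 lines: hhdca nzpbx rapod ujiuo pddau rmj taq qxjd fpll wfcih
Hunk 4: at line 3 remove [pddau,rmj,taq] add [hlcri,baq] -> 9 lines: hhdca nzpbx rapod ujiuo hlcri baq qxjd fpll wfcih
Hunk 5: at line 3 remove [ujiuo,hlcri] add [osv,ljim,mkeiy] -> 10 lines: hhdca nzpbx rapod osv ljim mkeiy baq qxjd fpll wfcih
Final line count: 10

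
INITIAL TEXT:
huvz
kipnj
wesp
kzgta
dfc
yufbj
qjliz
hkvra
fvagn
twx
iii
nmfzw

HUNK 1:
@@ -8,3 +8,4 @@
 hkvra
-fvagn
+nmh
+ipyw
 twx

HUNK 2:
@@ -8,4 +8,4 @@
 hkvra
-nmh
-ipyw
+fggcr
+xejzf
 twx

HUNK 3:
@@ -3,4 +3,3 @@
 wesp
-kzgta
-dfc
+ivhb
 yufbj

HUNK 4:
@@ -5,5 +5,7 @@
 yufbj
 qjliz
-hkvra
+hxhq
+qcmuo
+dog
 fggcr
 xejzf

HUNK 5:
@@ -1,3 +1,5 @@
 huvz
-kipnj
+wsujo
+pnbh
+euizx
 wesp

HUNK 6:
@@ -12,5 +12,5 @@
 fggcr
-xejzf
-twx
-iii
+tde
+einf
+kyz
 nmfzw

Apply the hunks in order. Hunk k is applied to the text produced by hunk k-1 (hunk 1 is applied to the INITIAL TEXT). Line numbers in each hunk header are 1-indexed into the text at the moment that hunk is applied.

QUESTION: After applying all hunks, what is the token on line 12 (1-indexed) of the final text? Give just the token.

Hunk 1: at line 8 remove [fvagn] add [nmh,ipyw] -> 13 lines: huvz kipnj wesp kzgta dfc yufbj qjliz hkvra nmh ipyw twx iii nmfzw
Hunk 2: at line 8 remove [nmh,ipyw] add [fggcr,xejzf] -> 13 lines: huvz kipnj wesp kzgta dfc yufbj qjliz hkvra fggcr xejzf twx iii nmfzw
Hunk 3: at line 3 remove [kzgta,dfc] add [ivhb] -> 12 lines: huvz kipnj wesp ivhb yufbj qjliz hkvra fggcr xejzf twx iii nmfzw
Hunk 4: at line 5 remove [hkvra] add [hxhq,qcmuo,dog] -> 14 lines: huvz kipnj wesp ivhb yufbj qjliz hxhq qcmuo dog fggcr xejzf twx iii nmfzw
Hunk 5: at line 1 remove [kipnj] add [wsujo,pnbh,euizx] -> 16 lines: huvz wsujo pnbh euizx wesp ivhb yufbj qjliz hxhq qcmuo dog fggcr xejzf twx iii nmfzw
Hunk 6: at line 12 remove [xejzf,twx,iii] add [tde,einf,kyz] -> 16 lines: huvz wsujo pnbh euizx wesp ivhb yufbj qjliz hxhq qcmuo dog fggcr tde einf kyz nmfzw
Final line 12: fggcr

Answer: fggcr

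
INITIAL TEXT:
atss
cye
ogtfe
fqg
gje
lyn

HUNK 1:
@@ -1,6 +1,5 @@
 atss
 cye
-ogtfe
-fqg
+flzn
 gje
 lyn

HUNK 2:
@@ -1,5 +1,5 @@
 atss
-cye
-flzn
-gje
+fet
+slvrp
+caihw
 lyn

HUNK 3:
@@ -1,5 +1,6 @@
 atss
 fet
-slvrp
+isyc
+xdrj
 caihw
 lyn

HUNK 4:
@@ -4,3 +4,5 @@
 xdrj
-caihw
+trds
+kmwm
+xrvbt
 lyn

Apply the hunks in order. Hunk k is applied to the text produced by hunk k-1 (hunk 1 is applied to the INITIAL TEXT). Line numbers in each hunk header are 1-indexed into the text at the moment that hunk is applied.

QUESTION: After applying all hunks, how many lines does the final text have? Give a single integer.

Hunk 1: at line 1 remove [ogtfe,fqg] add [flzn] -> 5 lines: atss cye flzn gje lyn
Hunk 2: at line 1 remove [cye,flzn,gje] add [fet,slvrp,caihw] -> 5 lines: atss fet slvrp caihw lyn
Hunk 3: at line 1 remove [slvrp] add [isyc,xdrj] -> 6 lines: atss fet isyc xdrj caihw lyn
Hunk 4: at line 4 remove [caihw] add [trds,kmwm,xrvbt] -> 8 lines: atss fet isyc xdrj trds kmwm xrvbt lyn
Final line count: 8

Answer: 8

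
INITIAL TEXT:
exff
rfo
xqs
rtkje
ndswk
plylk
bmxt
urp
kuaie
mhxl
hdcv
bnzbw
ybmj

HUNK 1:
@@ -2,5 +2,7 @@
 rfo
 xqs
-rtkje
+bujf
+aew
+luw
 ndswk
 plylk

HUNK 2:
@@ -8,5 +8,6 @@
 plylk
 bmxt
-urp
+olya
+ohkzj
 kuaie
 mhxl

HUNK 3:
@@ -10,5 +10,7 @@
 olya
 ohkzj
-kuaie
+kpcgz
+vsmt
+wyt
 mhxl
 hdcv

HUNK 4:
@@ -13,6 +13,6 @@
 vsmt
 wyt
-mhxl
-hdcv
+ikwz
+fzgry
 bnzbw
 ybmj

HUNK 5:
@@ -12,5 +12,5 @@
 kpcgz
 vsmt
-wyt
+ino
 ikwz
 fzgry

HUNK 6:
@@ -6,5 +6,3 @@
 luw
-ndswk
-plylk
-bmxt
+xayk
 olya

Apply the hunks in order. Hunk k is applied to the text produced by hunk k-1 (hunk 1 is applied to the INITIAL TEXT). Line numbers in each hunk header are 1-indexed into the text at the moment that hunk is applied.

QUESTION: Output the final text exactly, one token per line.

Hunk 1: at line 2 remove [rtkje] add [bujf,aew,luw] -> 15 lines: exff rfo xqs bujf aew luw ndswk plylk bmxt urp kuaie mhxl hdcv bnzbw ybmj
Hunk 2: at line 8 remove [urp] add [olya,ohkzj] -> 16 lines: exff rfo xqs bujf aew luw ndswk plylk bmxt olya ohkzj kuaie mhxl hdcv bnzbw ybmj
Hunk 3: at line 10 remove [kuaie] add [kpcgz,vsmt,wyt] -> 18 lines: exff rfo xqs bujf aew luw ndswk plylk bmxt olya ohkzj kpcgz vsmt wyt mhxl hdcv bnzbw ybmj
Hunk 4: at line 13 remove [mhxl,hdcv] add [ikwz,fzgry] -> 18 lines: exff rfo xqs bujf aew luw ndswk plylk bmxt olya ohkzj kpcgz vsmt wyt ikwz fzgry bnzbw ybmj
Hunk 5: at line 12 remove [wyt] add [ino] -> 18 lines: exff rfo xqs bujf aew luw ndswk plylk bmxt olya ohkzj kpcgz vsmt ino ikwz fzgry bnzbw ybmj
Hunk 6: at line 6 remove [ndswk,plylk,bmxt] add [xayk] -> 16 lines: exff rfo xqs bujf aew luw xayk olya ohkzj kpcgz vsmt ino ikwz fzgry bnzbw ybmj

Answer: exff
rfo
xqs
bujf
aew
luw
xayk
olya
ohkzj
kpcgz
vsmt
ino
ikwz
fzgry
bnzbw
ybmj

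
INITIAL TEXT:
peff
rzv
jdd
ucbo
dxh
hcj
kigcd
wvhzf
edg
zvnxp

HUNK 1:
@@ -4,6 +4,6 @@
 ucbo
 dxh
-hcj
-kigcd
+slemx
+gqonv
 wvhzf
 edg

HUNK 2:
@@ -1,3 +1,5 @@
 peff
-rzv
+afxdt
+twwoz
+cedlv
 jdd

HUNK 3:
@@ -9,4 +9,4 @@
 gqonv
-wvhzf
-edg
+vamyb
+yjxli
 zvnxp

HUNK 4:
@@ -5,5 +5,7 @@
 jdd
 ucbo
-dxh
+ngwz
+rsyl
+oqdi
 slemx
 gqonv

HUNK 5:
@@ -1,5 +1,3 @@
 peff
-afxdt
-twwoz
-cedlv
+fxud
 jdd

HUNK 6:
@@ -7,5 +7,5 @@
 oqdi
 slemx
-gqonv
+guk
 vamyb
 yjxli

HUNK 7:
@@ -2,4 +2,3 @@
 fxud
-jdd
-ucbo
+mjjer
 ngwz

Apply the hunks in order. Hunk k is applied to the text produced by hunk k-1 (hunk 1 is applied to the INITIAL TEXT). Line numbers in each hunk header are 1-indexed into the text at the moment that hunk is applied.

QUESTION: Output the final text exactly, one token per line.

Answer: peff
fxud
mjjer
ngwz
rsyl
oqdi
slemx
guk
vamyb
yjxli
zvnxp

Derivation:
Hunk 1: at line 4 remove [hcj,kigcd] add [slemx,gqonv] -> 10 lines: peff rzv jdd ucbo dxh slemx gqonv wvhzf edg zvnxp
Hunk 2: at line 1 remove [rzv] add [afxdt,twwoz,cedlv] -> 12 lines: peff afxdt twwoz cedlv jdd ucbo dxh slemx gqonv wvhzf edg zvnxp
Hunk 3: at line 9 remove [wvhzf,edg] add [vamyb,yjxli] -> 12 lines: peff afxdt twwoz cedlv jdd ucbo dxh slemx gqonv vamyb yjxli zvnxp
Hunk 4: at line 5 remove [dxh] add [ngwz,rsyl,oqdi] -> 14 lines: peff afxdt twwoz cedlv jdd ucbo ngwz rsyl oqdi slemx gqonv vamyb yjxli zvnxp
Hunk 5: at line 1 remove [afxdt,twwoz,cedlv] add [fxud] -> 12 lines: peff fxud jdd ucbo ngwz rsyl oqdi slemx gqonv vamyb yjxli zvnxp
Hunk 6: at line 7 remove [gqonv] add [guk] -> 12 lines: peff fxud jdd ucbo ngwz rsyl oqdi slemx guk vamyb yjxli zvnxp
Hunk 7: at line 2 remove [jdd,ucbo] add [mjjer] -> 11 lines: peff fxud mjjer ngwz rsyl oqdi slemx guk vamyb yjxli zvnxp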